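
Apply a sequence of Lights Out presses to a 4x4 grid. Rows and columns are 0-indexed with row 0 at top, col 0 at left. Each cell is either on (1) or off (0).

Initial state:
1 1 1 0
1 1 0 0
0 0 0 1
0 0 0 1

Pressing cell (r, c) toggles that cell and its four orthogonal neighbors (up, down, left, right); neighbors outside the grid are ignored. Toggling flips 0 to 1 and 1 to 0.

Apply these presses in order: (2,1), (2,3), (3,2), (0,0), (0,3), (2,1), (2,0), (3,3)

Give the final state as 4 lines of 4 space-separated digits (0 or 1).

After press 1 at (2,1):
1 1 1 0
1 0 0 0
1 1 1 1
0 1 0 1

After press 2 at (2,3):
1 1 1 0
1 0 0 1
1 1 0 0
0 1 0 0

After press 3 at (3,2):
1 1 1 0
1 0 0 1
1 1 1 0
0 0 1 1

After press 4 at (0,0):
0 0 1 0
0 0 0 1
1 1 1 0
0 0 1 1

After press 5 at (0,3):
0 0 0 1
0 0 0 0
1 1 1 0
0 0 1 1

After press 6 at (2,1):
0 0 0 1
0 1 0 0
0 0 0 0
0 1 1 1

After press 7 at (2,0):
0 0 0 1
1 1 0 0
1 1 0 0
1 1 1 1

After press 8 at (3,3):
0 0 0 1
1 1 0 0
1 1 0 1
1 1 0 0

Answer: 0 0 0 1
1 1 0 0
1 1 0 1
1 1 0 0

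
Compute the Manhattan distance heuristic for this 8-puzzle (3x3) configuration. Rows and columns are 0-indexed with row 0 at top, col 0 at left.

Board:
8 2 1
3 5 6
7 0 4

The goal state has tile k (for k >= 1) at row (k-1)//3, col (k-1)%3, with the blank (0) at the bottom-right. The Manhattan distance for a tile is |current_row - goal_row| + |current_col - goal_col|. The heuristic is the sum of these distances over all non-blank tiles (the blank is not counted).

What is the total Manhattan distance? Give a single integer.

Tile 8: at (0,0), goal (2,1), distance |0-2|+|0-1| = 3
Tile 2: at (0,1), goal (0,1), distance |0-0|+|1-1| = 0
Tile 1: at (0,2), goal (0,0), distance |0-0|+|2-0| = 2
Tile 3: at (1,0), goal (0,2), distance |1-0|+|0-2| = 3
Tile 5: at (1,1), goal (1,1), distance |1-1|+|1-1| = 0
Tile 6: at (1,2), goal (1,2), distance |1-1|+|2-2| = 0
Tile 7: at (2,0), goal (2,0), distance |2-2|+|0-0| = 0
Tile 4: at (2,2), goal (1,0), distance |2-1|+|2-0| = 3
Sum: 3 + 0 + 2 + 3 + 0 + 0 + 0 + 3 = 11

Answer: 11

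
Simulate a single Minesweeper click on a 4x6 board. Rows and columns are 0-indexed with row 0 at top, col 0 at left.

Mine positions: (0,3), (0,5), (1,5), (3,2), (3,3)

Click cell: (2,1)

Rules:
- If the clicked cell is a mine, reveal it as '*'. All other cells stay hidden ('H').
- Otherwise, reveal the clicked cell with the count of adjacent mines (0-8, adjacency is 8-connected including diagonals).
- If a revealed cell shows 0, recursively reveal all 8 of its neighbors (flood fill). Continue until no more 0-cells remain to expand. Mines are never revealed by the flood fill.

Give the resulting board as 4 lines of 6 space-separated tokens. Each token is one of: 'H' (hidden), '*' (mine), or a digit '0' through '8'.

H H H H H H
H H H H H H
H 1 H H H H
H H H H H H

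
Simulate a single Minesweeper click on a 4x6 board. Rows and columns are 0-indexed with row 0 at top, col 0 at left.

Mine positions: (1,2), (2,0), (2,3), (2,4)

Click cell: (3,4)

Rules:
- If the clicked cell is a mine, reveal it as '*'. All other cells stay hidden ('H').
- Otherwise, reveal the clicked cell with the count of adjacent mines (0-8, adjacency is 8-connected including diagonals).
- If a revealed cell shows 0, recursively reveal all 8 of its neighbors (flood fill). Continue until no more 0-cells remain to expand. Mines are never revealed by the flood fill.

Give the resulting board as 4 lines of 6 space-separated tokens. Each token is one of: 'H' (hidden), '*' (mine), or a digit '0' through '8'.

H H H H H H
H H H H H H
H H H H H H
H H H H 2 H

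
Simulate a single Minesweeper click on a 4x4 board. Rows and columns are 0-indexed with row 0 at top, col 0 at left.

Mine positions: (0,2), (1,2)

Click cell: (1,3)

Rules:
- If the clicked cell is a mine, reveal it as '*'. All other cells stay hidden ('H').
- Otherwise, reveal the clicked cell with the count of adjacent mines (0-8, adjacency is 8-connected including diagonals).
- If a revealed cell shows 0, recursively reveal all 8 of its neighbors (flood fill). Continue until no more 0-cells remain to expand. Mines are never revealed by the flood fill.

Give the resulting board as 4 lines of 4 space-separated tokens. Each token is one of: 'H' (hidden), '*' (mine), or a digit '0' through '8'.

H H H H
H H H 2
H H H H
H H H H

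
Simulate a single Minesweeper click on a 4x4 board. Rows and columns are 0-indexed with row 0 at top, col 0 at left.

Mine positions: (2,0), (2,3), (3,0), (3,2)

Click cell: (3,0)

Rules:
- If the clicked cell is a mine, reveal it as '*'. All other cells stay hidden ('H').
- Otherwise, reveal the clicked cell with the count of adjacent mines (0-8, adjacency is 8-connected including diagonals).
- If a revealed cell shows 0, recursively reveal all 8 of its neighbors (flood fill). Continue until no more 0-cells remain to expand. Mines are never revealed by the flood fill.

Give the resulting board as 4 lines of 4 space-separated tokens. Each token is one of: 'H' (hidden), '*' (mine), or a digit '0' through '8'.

H H H H
H H H H
H H H H
* H H H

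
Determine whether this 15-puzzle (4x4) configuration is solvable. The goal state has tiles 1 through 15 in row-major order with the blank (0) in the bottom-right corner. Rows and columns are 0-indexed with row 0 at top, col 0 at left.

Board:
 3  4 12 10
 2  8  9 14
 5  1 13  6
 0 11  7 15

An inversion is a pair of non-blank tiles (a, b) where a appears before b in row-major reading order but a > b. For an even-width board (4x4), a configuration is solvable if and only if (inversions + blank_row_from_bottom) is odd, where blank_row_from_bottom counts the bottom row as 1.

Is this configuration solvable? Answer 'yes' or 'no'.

Inversions: 40
Blank is in row 3 (0-indexed from top), which is row 1 counting from the bottom (bottom = 1).
40 + 1 = 41, which is odd, so the puzzle is solvable.

Answer: yes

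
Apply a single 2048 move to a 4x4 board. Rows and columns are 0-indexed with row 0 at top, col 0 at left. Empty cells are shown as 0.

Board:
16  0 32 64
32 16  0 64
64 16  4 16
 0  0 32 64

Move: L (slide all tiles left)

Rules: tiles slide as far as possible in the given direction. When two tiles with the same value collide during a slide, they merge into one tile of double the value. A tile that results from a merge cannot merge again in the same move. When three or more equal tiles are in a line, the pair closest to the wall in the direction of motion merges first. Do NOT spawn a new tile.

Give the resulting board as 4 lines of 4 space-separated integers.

Slide left:
row 0: [16, 0, 32, 64] -> [16, 32, 64, 0]
row 1: [32, 16, 0, 64] -> [32, 16, 64, 0]
row 2: [64, 16, 4, 16] -> [64, 16, 4, 16]
row 3: [0, 0, 32, 64] -> [32, 64, 0, 0]

Answer: 16 32 64  0
32 16 64  0
64 16  4 16
32 64  0  0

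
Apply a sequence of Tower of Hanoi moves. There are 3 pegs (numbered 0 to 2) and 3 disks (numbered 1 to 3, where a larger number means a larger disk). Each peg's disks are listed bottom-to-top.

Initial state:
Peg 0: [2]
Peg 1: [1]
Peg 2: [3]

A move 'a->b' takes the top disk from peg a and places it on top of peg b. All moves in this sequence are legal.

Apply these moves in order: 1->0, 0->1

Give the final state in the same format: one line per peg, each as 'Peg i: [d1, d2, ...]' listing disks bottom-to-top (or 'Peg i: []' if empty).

After move 1 (1->0):
Peg 0: [2, 1]
Peg 1: []
Peg 2: [3]

After move 2 (0->1):
Peg 0: [2]
Peg 1: [1]
Peg 2: [3]

Answer: Peg 0: [2]
Peg 1: [1]
Peg 2: [3]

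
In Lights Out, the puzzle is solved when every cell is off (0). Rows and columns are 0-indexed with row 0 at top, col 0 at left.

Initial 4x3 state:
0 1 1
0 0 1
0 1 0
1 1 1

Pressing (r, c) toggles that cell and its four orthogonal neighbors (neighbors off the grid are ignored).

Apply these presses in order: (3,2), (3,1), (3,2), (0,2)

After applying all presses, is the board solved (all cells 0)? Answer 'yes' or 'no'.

Answer: yes

Derivation:
After press 1 at (3,2):
0 1 1
0 0 1
0 1 1
1 0 0

After press 2 at (3,1):
0 1 1
0 0 1
0 0 1
0 1 1

After press 3 at (3,2):
0 1 1
0 0 1
0 0 0
0 0 0

After press 4 at (0,2):
0 0 0
0 0 0
0 0 0
0 0 0

Lights still on: 0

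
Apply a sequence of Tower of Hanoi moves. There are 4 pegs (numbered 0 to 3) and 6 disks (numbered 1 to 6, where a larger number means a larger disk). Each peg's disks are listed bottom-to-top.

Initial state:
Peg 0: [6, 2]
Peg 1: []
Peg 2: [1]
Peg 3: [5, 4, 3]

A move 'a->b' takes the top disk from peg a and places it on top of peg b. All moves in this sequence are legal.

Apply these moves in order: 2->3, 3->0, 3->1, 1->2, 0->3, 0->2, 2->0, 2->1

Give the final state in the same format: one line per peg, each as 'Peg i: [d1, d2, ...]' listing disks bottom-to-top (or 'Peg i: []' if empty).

Answer: Peg 0: [6, 2]
Peg 1: [3]
Peg 2: []
Peg 3: [5, 4, 1]

Derivation:
After move 1 (2->3):
Peg 0: [6, 2]
Peg 1: []
Peg 2: []
Peg 3: [5, 4, 3, 1]

After move 2 (3->0):
Peg 0: [6, 2, 1]
Peg 1: []
Peg 2: []
Peg 3: [5, 4, 3]

After move 3 (3->1):
Peg 0: [6, 2, 1]
Peg 1: [3]
Peg 2: []
Peg 3: [5, 4]

After move 4 (1->2):
Peg 0: [6, 2, 1]
Peg 1: []
Peg 2: [3]
Peg 3: [5, 4]

After move 5 (0->3):
Peg 0: [6, 2]
Peg 1: []
Peg 2: [3]
Peg 3: [5, 4, 1]

After move 6 (0->2):
Peg 0: [6]
Peg 1: []
Peg 2: [3, 2]
Peg 3: [5, 4, 1]

After move 7 (2->0):
Peg 0: [6, 2]
Peg 1: []
Peg 2: [3]
Peg 3: [5, 4, 1]

After move 8 (2->1):
Peg 0: [6, 2]
Peg 1: [3]
Peg 2: []
Peg 3: [5, 4, 1]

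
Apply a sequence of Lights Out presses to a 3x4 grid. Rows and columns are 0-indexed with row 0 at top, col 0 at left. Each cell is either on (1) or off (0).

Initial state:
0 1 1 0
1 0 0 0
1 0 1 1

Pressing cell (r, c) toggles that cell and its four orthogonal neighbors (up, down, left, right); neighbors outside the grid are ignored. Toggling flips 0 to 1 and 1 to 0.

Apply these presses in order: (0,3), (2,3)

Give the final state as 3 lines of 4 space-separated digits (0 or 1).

After press 1 at (0,3):
0 1 0 1
1 0 0 1
1 0 1 1

After press 2 at (2,3):
0 1 0 1
1 0 0 0
1 0 0 0

Answer: 0 1 0 1
1 0 0 0
1 0 0 0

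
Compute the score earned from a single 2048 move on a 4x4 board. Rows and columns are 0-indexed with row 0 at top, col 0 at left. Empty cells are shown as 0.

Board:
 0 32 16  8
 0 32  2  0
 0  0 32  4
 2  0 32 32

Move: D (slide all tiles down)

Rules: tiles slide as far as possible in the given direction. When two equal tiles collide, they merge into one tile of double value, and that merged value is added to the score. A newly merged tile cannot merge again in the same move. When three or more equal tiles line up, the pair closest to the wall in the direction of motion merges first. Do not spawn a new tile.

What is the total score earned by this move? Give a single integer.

Answer: 128

Derivation:
Slide down:
col 0: [0, 0, 0, 2] -> [0, 0, 0, 2]  score +0 (running 0)
col 1: [32, 32, 0, 0] -> [0, 0, 0, 64]  score +64 (running 64)
col 2: [16, 2, 32, 32] -> [0, 16, 2, 64]  score +64 (running 128)
col 3: [8, 0, 4, 32] -> [0, 8, 4, 32]  score +0 (running 128)
Board after move:
 0  0  0  0
 0  0 16  8
 0  0  2  4
 2 64 64 32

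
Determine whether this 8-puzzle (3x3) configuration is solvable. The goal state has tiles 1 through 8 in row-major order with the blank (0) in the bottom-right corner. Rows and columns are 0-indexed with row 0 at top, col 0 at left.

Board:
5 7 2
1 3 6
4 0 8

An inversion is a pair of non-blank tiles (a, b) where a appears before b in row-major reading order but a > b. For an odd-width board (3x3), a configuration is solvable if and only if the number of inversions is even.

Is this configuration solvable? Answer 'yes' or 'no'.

Answer: no

Derivation:
Inversions (pairs i<j in row-major order where tile[i] > tile[j] > 0): 11
11 is odd, so the puzzle is not solvable.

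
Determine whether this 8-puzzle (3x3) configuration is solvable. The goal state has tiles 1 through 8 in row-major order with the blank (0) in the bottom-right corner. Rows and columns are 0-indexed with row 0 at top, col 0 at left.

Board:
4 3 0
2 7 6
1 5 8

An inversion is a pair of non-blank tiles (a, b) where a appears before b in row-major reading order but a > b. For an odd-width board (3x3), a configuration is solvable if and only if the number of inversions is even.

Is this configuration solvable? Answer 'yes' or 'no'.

Answer: no

Derivation:
Inversions (pairs i<j in row-major order where tile[i] > tile[j] > 0): 11
11 is odd, so the puzzle is not solvable.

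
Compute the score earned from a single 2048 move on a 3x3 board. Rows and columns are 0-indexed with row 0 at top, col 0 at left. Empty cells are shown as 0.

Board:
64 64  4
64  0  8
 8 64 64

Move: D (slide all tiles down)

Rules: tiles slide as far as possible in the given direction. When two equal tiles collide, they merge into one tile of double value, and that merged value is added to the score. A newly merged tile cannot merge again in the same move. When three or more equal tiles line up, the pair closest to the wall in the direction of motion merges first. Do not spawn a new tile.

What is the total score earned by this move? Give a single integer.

Answer: 256

Derivation:
Slide down:
col 0: [64, 64, 8] -> [0, 128, 8]  score +128 (running 128)
col 1: [64, 0, 64] -> [0, 0, 128]  score +128 (running 256)
col 2: [4, 8, 64] -> [4, 8, 64]  score +0 (running 256)
Board after move:
  0   0   4
128   0   8
  8 128  64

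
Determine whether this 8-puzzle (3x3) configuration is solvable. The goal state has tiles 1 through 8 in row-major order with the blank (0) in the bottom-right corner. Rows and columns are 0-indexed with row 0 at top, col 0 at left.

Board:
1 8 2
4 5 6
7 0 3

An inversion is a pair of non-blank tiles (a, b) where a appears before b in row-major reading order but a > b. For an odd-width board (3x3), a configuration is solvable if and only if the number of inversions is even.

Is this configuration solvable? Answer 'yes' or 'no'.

Inversions (pairs i<j in row-major order where tile[i] > tile[j] > 0): 10
10 is even, so the puzzle is solvable.

Answer: yes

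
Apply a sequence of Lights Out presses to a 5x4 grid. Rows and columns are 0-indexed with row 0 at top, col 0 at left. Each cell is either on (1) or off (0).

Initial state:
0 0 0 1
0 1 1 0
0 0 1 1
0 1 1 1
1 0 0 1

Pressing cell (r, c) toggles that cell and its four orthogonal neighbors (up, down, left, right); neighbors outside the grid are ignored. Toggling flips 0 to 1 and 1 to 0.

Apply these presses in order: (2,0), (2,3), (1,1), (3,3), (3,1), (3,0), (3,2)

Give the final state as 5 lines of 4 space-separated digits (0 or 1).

Answer: 0 1 0 1
0 0 0 1
0 1 1 1
1 0 0 0
0 1 1 0

Derivation:
After press 1 at (2,0):
0 0 0 1
1 1 1 0
1 1 1 1
1 1 1 1
1 0 0 1

After press 2 at (2,3):
0 0 0 1
1 1 1 1
1 1 0 0
1 1 1 0
1 0 0 1

After press 3 at (1,1):
0 1 0 1
0 0 0 1
1 0 0 0
1 1 1 0
1 0 0 1

After press 4 at (3,3):
0 1 0 1
0 0 0 1
1 0 0 1
1 1 0 1
1 0 0 0

After press 5 at (3,1):
0 1 0 1
0 0 0 1
1 1 0 1
0 0 1 1
1 1 0 0

After press 6 at (3,0):
0 1 0 1
0 0 0 1
0 1 0 1
1 1 1 1
0 1 0 0

After press 7 at (3,2):
0 1 0 1
0 0 0 1
0 1 1 1
1 0 0 0
0 1 1 0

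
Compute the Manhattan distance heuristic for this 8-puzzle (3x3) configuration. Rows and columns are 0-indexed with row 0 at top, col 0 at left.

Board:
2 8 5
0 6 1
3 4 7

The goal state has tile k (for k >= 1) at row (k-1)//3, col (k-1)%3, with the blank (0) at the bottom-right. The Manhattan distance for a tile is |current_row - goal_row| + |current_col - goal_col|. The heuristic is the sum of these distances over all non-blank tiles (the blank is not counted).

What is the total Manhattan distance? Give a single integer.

Answer: 17

Derivation:
Tile 2: (0,0)->(0,1) = 1
Tile 8: (0,1)->(2,1) = 2
Tile 5: (0,2)->(1,1) = 2
Tile 6: (1,1)->(1,2) = 1
Tile 1: (1,2)->(0,0) = 3
Tile 3: (2,0)->(0,2) = 4
Tile 4: (2,1)->(1,0) = 2
Tile 7: (2,2)->(2,0) = 2
Sum: 1 + 2 + 2 + 1 + 3 + 4 + 2 + 2 = 17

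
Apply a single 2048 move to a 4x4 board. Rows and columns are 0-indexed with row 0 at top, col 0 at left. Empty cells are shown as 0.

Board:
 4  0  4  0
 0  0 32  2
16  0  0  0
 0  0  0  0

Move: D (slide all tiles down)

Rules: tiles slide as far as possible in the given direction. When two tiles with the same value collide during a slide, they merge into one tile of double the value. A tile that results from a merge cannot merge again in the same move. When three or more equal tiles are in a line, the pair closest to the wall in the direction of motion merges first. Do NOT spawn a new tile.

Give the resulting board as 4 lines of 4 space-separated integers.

Slide down:
col 0: [4, 0, 16, 0] -> [0, 0, 4, 16]
col 1: [0, 0, 0, 0] -> [0, 0, 0, 0]
col 2: [4, 32, 0, 0] -> [0, 0, 4, 32]
col 3: [0, 2, 0, 0] -> [0, 0, 0, 2]

Answer:  0  0  0  0
 0  0  0  0
 4  0  4  0
16  0 32  2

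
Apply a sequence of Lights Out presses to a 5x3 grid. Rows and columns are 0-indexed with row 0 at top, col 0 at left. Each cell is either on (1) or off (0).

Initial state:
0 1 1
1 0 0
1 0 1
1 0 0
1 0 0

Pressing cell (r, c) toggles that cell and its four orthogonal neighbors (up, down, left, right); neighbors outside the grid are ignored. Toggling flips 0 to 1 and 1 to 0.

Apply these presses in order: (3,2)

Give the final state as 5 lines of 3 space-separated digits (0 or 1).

After press 1 at (3,2):
0 1 1
1 0 0
1 0 0
1 1 1
1 0 1

Answer: 0 1 1
1 0 0
1 0 0
1 1 1
1 0 1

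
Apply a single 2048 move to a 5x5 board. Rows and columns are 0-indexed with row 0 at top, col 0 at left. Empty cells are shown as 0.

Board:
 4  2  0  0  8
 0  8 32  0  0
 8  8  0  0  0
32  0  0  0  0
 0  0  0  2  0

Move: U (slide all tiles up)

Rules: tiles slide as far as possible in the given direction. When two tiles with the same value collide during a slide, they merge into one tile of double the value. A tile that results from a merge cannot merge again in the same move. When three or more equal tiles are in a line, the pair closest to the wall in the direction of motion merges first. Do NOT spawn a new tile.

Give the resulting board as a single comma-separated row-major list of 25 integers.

Slide up:
col 0: [4, 0, 8, 32, 0] -> [4, 8, 32, 0, 0]
col 1: [2, 8, 8, 0, 0] -> [2, 16, 0, 0, 0]
col 2: [0, 32, 0, 0, 0] -> [32, 0, 0, 0, 0]
col 3: [0, 0, 0, 0, 2] -> [2, 0, 0, 0, 0]
col 4: [8, 0, 0, 0, 0] -> [8, 0, 0, 0, 0]

Answer: 4, 2, 32, 2, 8, 8, 16, 0, 0, 0, 32, 0, 0, 0, 0, 0, 0, 0, 0, 0, 0, 0, 0, 0, 0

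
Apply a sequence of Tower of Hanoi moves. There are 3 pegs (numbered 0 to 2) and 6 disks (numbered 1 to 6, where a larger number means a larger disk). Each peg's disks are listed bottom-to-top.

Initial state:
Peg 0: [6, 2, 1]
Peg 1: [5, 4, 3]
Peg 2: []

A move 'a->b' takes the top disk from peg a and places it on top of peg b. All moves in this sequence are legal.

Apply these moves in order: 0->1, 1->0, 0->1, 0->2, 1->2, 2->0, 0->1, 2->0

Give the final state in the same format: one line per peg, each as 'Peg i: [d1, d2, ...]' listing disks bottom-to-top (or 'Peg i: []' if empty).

After move 1 (0->1):
Peg 0: [6, 2]
Peg 1: [5, 4, 3, 1]
Peg 2: []

After move 2 (1->0):
Peg 0: [6, 2, 1]
Peg 1: [5, 4, 3]
Peg 2: []

After move 3 (0->1):
Peg 0: [6, 2]
Peg 1: [5, 4, 3, 1]
Peg 2: []

After move 4 (0->2):
Peg 0: [6]
Peg 1: [5, 4, 3, 1]
Peg 2: [2]

After move 5 (1->2):
Peg 0: [6]
Peg 1: [5, 4, 3]
Peg 2: [2, 1]

After move 6 (2->0):
Peg 0: [6, 1]
Peg 1: [5, 4, 3]
Peg 2: [2]

After move 7 (0->1):
Peg 0: [6]
Peg 1: [5, 4, 3, 1]
Peg 2: [2]

After move 8 (2->0):
Peg 0: [6, 2]
Peg 1: [5, 4, 3, 1]
Peg 2: []

Answer: Peg 0: [6, 2]
Peg 1: [5, 4, 3, 1]
Peg 2: []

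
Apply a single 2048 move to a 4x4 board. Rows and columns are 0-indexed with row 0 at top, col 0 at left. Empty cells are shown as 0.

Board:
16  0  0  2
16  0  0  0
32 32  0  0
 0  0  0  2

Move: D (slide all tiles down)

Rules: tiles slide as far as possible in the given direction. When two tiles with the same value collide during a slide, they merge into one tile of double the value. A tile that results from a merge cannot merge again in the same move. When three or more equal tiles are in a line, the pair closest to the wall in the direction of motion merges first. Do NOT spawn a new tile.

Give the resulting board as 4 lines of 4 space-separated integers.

Answer:  0  0  0  0
 0  0  0  0
32  0  0  0
32 32  0  4

Derivation:
Slide down:
col 0: [16, 16, 32, 0] -> [0, 0, 32, 32]
col 1: [0, 0, 32, 0] -> [0, 0, 0, 32]
col 2: [0, 0, 0, 0] -> [0, 0, 0, 0]
col 3: [2, 0, 0, 2] -> [0, 0, 0, 4]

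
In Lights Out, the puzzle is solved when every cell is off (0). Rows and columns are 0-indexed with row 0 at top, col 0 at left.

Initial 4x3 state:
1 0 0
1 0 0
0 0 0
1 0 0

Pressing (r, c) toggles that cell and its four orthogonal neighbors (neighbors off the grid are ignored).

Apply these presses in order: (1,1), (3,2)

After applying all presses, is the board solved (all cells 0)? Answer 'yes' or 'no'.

Answer: no

Derivation:
After press 1 at (1,1):
1 1 0
0 1 1
0 1 0
1 0 0

After press 2 at (3,2):
1 1 0
0 1 1
0 1 1
1 1 1

Lights still on: 9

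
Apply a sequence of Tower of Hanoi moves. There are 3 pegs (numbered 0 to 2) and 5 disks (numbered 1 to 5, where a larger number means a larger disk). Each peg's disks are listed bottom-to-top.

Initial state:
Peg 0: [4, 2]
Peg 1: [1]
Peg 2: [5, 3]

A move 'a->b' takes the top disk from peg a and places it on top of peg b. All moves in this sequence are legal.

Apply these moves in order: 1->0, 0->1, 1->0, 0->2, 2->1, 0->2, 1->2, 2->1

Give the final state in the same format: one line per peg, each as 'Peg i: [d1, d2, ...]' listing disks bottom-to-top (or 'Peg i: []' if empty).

After move 1 (1->0):
Peg 0: [4, 2, 1]
Peg 1: []
Peg 2: [5, 3]

After move 2 (0->1):
Peg 0: [4, 2]
Peg 1: [1]
Peg 2: [5, 3]

After move 3 (1->0):
Peg 0: [4, 2, 1]
Peg 1: []
Peg 2: [5, 3]

After move 4 (0->2):
Peg 0: [4, 2]
Peg 1: []
Peg 2: [5, 3, 1]

After move 5 (2->1):
Peg 0: [4, 2]
Peg 1: [1]
Peg 2: [5, 3]

After move 6 (0->2):
Peg 0: [4]
Peg 1: [1]
Peg 2: [5, 3, 2]

After move 7 (1->2):
Peg 0: [4]
Peg 1: []
Peg 2: [5, 3, 2, 1]

After move 8 (2->1):
Peg 0: [4]
Peg 1: [1]
Peg 2: [5, 3, 2]

Answer: Peg 0: [4]
Peg 1: [1]
Peg 2: [5, 3, 2]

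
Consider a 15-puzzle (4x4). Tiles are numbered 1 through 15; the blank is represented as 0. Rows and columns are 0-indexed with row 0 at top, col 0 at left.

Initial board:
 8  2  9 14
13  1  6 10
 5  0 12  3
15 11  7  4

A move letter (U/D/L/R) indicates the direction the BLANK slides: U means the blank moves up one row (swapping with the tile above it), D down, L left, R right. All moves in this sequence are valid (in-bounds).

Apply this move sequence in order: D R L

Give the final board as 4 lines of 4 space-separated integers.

Answer:  8  2  9 14
13  1  6 10
 5 11 12  3
15  0  7  4

Derivation:
After move 1 (D):
 8  2  9 14
13  1  6 10
 5 11 12  3
15  0  7  4

After move 2 (R):
 8  2  9 14
13  1  6 10
 5 11 12  3
15  7  0  4

After move 3 (L):
 8  2  9 14
13  1  6 10
 5 11 12  3
15  0  7  4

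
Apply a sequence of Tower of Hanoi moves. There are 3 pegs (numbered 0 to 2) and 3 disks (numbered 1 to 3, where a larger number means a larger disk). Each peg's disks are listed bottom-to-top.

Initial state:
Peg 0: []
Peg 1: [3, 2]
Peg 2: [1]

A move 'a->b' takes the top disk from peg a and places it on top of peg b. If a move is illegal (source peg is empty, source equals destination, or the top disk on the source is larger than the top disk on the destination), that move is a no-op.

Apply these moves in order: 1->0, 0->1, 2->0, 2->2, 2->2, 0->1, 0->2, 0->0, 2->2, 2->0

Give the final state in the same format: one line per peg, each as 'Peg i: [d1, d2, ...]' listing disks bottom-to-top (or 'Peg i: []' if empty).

After move 1 (1->0):
Peg 0: [2]
Peg 1: [3]
Peg 2: [1]

After move 2 (0->1):
Peg 0: []
Peg 1: [3, 2]
Peg 2: [1]

After move 3 (2->0):
Peg 0: [1]
Peg 1: [3, 2]
Peg 2: []

After move 4 (2->2):
Peg 0: [1]
Peg 1: [3, 2]
Peg 2: []

After move 5 (2->2):
Peg 0: [1]
Peg 1: [3, 2]
Peg 2: []

After move 6 (0->1):
Peg 0: []
Peg 1: [3, 2, 1]
Peg 2: []

After move 7 (0->2):
Peg 0: []
Peg 1: [3, 2, 1]
Peg 2: []

After move 8 (0->0):
Peg 0: []
Peg 1: [3, 2, 1]
Peg 2: []

After move 9 (2->2):
Peg 0: []
Peg 1: [3, 2, 1]
Peg 2: []

After move 10 (2->0):
Peg 0: []
Peg 1: [3, 2, 1]
Peg 2: []

Answer: Peg 0: []
Peg 1: [3, 2, 1]
Peg 2: []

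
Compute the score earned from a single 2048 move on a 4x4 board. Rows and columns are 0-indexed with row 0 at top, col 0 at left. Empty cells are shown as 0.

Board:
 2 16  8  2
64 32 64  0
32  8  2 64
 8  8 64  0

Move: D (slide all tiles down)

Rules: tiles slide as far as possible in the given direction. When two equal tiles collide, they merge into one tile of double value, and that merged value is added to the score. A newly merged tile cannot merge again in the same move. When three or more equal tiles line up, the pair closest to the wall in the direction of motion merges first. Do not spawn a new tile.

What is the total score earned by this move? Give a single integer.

Answer: 16

Derivation:
Slide down:
col 0: [2, 64, 32, 8] -> [2, 64, 32, 8]  score +0 (running 0)
col 1: [16, 32, 8, 8] -> [0, 16, 32, 16]  score +16 (running 16)
col 2: [8, 64, 2, 64] -> [8, 64, 2, 64]  score +0 (running 16)
col 3: [2, 0, 64, 0] -> [0, 0, 2, 64]  score +0 (running 16)
Board after move:
 2  0  8  0
64 16 64  0
32 32  2  2
 8 16 64 64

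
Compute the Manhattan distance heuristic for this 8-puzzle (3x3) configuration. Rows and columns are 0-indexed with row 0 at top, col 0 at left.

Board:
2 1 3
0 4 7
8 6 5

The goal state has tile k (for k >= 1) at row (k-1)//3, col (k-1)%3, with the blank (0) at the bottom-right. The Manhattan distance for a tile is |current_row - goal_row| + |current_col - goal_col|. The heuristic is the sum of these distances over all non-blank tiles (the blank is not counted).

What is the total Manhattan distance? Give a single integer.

Answer: 11

Derivation:
Tile 2: at (0,0), goal (0,1), distance |0-0|+|0-1| = 1
Tile 1: at (0,1), goal (0,0), distance |0-0|+|1-0| = 1
Tile 3: at (0,2), goal (0,2), distance |0-0|+|2-2| = 0
Tile 4: at (1,1), goal (1,0), distance |1-1|+|1-0| = 1
Tile 7: at (1,2), goal (2,0), distance |1-2|+|2-0| = 3
Tile 8: at (2,0), goal (2,1), distance |2-2|+|0-1| = 1
Tile 6: at (2,1), goal (1,2), distance |2-1|+|1-2| = 2
Tile 5: at (2,2), goal (1,1), distance |2-1|+|2-1| = 2
Sum: 1 + 1 + 0 + 1 + 3 + 1 + 2 + 2 = 11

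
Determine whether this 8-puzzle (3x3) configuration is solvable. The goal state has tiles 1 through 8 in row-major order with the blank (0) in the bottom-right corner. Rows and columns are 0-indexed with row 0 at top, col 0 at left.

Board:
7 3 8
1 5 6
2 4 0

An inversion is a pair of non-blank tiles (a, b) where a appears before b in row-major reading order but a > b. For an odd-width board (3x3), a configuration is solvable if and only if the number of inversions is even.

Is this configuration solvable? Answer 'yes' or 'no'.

Answer: no

Derivation:
Inversions (pairs i<j in row-major order where tile[i] > tile[j] > 0): 17
17 is odd, so the puzzle is not solvable.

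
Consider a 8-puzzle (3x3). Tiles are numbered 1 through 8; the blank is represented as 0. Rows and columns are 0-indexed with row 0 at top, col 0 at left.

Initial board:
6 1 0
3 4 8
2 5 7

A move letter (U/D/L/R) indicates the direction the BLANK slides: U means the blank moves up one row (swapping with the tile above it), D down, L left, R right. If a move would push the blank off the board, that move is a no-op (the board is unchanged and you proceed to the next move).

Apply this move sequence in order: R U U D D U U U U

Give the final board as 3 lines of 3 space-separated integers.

After move 1 (R):
6 1 0
3 4 8
2 5 7

After move 2 (U):
6 1 0
3 4 8
2 5 7

After move 3 (U):
6 1 0
3 4 8
2 5 7

After move 4 (D):
6 1 8
3 4 0
2 5 7

After move 5 (D):
6 1 8
3 4 7
2 5 0

After move 6 (U):
6 1 8
3 4 0
2 5 7

After move 7 (U):
6 1 0
3 4 8
2 5 7

After move 8 (U):
6 1 0
3 4 8
2 5 7

After move 9 (U):
6 1 0
3 4 8
2 5 7

Answer: 6 1 0
3 4 8
2 5 7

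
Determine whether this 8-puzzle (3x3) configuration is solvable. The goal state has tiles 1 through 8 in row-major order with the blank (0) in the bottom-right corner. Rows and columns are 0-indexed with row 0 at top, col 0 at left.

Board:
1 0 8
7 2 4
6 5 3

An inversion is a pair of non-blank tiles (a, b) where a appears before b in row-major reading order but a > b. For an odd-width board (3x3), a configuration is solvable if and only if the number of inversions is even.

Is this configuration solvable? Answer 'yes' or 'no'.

Answer: no

Derivation:
Inversions (pairs i<j in row-major order where tile[i] > tile[j] > 0): 15
15 is odd, so the puzzle is not solvable.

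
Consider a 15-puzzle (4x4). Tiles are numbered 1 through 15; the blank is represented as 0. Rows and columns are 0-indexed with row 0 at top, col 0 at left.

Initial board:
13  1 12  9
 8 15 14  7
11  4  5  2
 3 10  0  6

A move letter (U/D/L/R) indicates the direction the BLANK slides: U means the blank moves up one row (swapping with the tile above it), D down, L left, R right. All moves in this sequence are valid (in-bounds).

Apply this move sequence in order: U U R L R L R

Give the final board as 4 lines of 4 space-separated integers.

Answer: 13  1 12  9
 8 15  7  0
11  4 14  2
 3 10  5  6

Derivation:
After move 1 (U):
13  1 12  9
 8 15 14  7
11  4  0  2
 3 10  5  6

After move 2 (U):
13  1 12  9
 8 15  0  7
11  4 14  2
 3 10  5  6

After move 3 (R):
13  1 12  9
 8 15  7  0
11  4 14  2
 3 10  5  6

After move 4 (L):
13  1 12  9
 8 15  0  7
11  4 14  2
 3 10  5  6

After move 5 (R):
13  1 12  9
 8 15  7  0
11  4 14  2
 3 10  5  6

After move 6 (L):
13  1 12  9
 8 15  0  7
11  4 14  2
 3 10  5  6

After move 7 (R):
13  1 12  9
 8 15  7  0
11  4 14  2
 3 10  5  6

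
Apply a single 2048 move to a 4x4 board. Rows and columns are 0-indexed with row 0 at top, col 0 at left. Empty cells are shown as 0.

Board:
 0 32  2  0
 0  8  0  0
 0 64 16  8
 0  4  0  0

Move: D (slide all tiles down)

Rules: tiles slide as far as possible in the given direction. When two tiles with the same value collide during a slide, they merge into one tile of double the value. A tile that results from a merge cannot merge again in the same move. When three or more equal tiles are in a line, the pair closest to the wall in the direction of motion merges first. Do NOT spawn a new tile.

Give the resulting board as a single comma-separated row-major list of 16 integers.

Slide down:
col 0: [0, 0, 0, 0] -> [0, 0, 0, 0]
col 1: [32, 8, 64, 4] -> [32, 8, 64, 4]
col 2: [2, 0, 16, 0] -> [0, 0, 2, 16]
col 3: [0, 0, 8, 0] -> [0, 0, 0, 8]

Answer: 0, 32, 0, 0, 0, 8, 0, 0, 0, 64, 2, 0, 0, 4, 16, 8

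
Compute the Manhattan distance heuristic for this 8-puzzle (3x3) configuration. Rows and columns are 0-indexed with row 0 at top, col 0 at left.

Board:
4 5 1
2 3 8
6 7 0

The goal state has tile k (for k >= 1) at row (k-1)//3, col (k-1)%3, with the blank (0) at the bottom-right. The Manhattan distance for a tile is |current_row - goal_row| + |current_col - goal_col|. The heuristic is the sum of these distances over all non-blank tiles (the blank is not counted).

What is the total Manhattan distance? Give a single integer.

Tile 4: (0,0)->(1,0) = 1
Tile 5: (0,1)->(1,1) = 1
Tile 1: (0,2)->(0,0) = 2
Tile 2: (1,0)->(0,1) = 2
Tile 3: (1,1)->(0,2) = 2
Tile 8: (1,2)->(2,1) = 2
Tile 6: (2,0)->(1,2) = 3
Tile 7: (2,1)->(2,0) = 1
Sum: 1 + 1 + 2 + 2 + 2 + 2 + 3 + 1 = 14

Answer: 14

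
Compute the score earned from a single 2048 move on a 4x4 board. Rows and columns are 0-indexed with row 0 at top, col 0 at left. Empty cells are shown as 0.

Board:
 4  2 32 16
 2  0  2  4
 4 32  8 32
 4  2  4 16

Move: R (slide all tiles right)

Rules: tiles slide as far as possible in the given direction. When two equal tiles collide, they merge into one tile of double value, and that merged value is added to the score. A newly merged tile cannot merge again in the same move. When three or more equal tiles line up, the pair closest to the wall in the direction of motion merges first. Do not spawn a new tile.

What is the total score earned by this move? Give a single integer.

Slide right:
row 0: [4, 2, 32, 16] -> [4, 2, 32, 16]  score +0 (running 0)
row 1: [2, 0, 2, 4] -> [0, 0, 4, 4]  score +4 (running 4)
row 2: [4, 32, 8, 32] -> [4, 32, 8, 32]  score +0 (running 4)
row 3: [4, 2, 4, 16] -> [4, 2, 4, 16]  score +0 (running 4)
Board after move:
 4  2 32 16
 0  0  4  4
 4 32  8 32
 4  2  4 16

Answer: 4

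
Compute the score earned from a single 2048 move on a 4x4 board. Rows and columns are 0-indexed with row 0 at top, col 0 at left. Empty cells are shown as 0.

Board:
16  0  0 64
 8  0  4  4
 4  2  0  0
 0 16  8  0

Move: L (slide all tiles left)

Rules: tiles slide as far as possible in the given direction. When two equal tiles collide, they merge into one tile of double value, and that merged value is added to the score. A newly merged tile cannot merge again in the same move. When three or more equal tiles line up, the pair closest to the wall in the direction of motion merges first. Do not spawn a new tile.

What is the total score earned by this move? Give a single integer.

Answer: 8

Derivation:
Slide left:
row 0: [16, 0, 0, 64] -> [16, 64, 0, 0]  score +0 (running 0)
row 1: [8, 0, 4, 4] -> [8, 8, 0, 0]  score +8 (running 8)
row 2: [4, 2, 0, 0] -> [4, 2, 0, 0]  score +0 (running 8)
row 3: [0, 16, 8, 0] -> [16, 8, 0, 0]  score +0 (running 8)
Board after move:
16 64  0  0
 8  8  0  0
 4  2  0  0
16  8  0  0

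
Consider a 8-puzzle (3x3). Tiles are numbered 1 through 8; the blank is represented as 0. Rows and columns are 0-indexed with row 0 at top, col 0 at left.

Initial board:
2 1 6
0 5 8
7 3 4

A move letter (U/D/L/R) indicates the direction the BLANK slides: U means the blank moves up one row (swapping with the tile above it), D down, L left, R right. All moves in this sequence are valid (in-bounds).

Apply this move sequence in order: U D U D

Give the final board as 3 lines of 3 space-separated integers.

Answer: 2 1 6
0 5 8
7 3 4

Derivation:
After move 1 (U):
0 1 6
2 5 8
7 3 4

After move 2 (D):
2 1 6
0 5 8
7 3 4

After move 3 (U):
0 1 6
2 5 8
7 3 4

After move 4 (D):
2 1 6
0 5 8
7 3 4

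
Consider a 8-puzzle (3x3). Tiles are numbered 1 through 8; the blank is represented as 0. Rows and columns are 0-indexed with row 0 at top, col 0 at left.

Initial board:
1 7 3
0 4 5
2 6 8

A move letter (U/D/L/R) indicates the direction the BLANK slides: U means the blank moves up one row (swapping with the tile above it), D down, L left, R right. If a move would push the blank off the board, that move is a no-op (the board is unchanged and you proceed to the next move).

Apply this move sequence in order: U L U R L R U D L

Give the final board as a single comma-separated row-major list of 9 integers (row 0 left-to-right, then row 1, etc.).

After move 1 (U):
0 7 3
1 4 5
2 6 8

After move 2 (L):
0 7 3
1 4 5
2 6 8

After move 3 (U):
0 7 3
1 4 5
2 6 8

After move 4 (R):
7 0 3
1 4 5
2 6 8

After move 5 (L):
0 7 3
1 4 5
2 6 8

After move 6 (R):
7 0 3
1 4 5
2 6 8

After move 7 (U):
7 0 3
1 4 5
2 6 8

After move 8 (D):
7 4 3
1 0 5
2 6 8

After move 9 (L):
7 4 3
0 1 5
2 6 8

Answer: 7, 4, 3, 0, 1, 5, 2, 6, 8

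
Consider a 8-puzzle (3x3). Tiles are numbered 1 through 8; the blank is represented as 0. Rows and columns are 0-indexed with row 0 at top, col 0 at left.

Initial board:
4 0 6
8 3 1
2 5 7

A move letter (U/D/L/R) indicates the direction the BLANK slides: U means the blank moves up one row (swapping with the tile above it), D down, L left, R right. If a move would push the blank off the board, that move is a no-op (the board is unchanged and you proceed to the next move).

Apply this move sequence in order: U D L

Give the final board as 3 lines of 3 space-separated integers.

Answer: 4 3 6
0 8 1
2 5 7

Derivation:
After move 1 (U):
4 0 6
8 3 1
2 5 7

After move 2 (D):
4 3 6
8 0 1
2 5 7

After move 3 (L):
4 3 6
0 8 1
2 5 7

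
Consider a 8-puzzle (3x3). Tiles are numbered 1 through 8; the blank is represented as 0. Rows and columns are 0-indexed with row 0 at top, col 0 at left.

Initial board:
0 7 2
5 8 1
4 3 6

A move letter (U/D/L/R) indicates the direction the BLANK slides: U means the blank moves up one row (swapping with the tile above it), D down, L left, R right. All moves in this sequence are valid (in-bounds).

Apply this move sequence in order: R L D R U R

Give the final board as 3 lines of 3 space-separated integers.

Answer: 5 2 0
8 7 1
4 3 6

Derivation:
After move 1 (R):
7 0 2
5 8 1
4 3 6

After move 2 (L):
0 7 2
5 8 1
4 3 6

After move 3 (D):
5 7 2
0 8 1
4 3 6

After move 4 (R):
5 7 2
8 0 1
4 3 6

After move 5 (U):
5 0 2
8 7 1
4 3 6

After move 6 (R):
5 2 0
8 7 1
4 3 6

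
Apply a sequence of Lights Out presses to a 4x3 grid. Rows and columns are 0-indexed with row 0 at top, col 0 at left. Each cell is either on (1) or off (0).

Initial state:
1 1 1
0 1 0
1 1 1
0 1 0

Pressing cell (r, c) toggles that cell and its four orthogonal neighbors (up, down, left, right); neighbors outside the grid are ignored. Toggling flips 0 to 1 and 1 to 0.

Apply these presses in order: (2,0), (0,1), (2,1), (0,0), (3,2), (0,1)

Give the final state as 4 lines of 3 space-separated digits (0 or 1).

Answer: 0 0 1
0 0 0
1 1 1
1 1 1

Derivation:
After press 1 at (2,0):
1 1 1
1 1 0
0 0 1
1 1 0

After press 2 at (0,1):
0 0 0
1 0 0
0 0 1
1 1 0

After press 3 at (2,1):
0 0 0
1 1 0
1 1 0
1 0 0

After press 4 at (0,0):
1 1 0
0 1 0
1 1 0
1 0 0

After press 5 at (3,2):
1 1 0
0 1 0
1 1 1
1 1 1

After press 6 at (0,1):
0 0 1
0 0 0
1 1 1
1 1 1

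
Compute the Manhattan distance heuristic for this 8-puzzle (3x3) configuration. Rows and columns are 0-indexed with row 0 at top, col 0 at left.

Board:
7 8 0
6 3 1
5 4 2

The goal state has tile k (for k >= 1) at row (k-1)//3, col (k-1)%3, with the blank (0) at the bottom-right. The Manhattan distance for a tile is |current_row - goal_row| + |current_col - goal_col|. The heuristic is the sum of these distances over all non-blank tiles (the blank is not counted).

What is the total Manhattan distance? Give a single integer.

Tile 7: (0,0)->(2,0) = 2
Tile 8: (0,1)->(2,1) = 2
Tile 6: (1,0)->(1,2) = 2
Tile 3: (1,1)->(0,2) = 2
Tile 1: (1,2)->(0,0) = 3
Tile 5: (2,0)->(1,1) = 2
Tile 4: (2,1)->(1,0) = 2
Tile 2: (2,2)->(0,1) = 3
Sum: 2 + 2 + 2 + 2 + 3 + 2 + 2 + 3 = 18

Answer: 18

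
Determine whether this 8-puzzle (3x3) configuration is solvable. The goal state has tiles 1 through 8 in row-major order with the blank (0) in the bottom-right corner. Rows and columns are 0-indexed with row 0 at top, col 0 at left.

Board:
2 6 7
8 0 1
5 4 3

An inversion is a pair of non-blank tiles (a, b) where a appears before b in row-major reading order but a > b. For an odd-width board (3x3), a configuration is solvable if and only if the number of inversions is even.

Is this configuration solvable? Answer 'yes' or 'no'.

Answer: yes

Derivation:
Inversions (pairs i<j in row-major order where tile[i] > tile[j] > 0): 16
16 is even, so the puzzle is solvable.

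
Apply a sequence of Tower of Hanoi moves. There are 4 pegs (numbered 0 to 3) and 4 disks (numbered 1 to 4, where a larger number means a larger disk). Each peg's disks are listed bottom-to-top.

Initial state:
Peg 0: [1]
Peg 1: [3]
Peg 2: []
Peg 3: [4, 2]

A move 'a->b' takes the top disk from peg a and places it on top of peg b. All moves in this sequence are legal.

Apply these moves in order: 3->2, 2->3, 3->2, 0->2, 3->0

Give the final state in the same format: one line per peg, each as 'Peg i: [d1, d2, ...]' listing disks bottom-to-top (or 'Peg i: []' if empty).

After move 1 (3->2):
Peg 0: [1]
Peg 1: [3]
Peg 2: [2]
Peg 3: [4]

After move 2 (2->3):
Peg 0: [1]
Peg 1: [3]
Peg 2: []
Peg 3: [4, 2]

After move 3 (3->2):
Peg 0: [1]
Peg 1: [3]
Peg 2: [2]
Peg 3: [4]

After move 4 (0->2):
Peg 0: []
Peg 1: [3]
Peg 2: [2, 1]
Peg 3: [4]

After move 5 (3->0):
Peg 0: [4]
Peg 1: [3]
Peg 2: [2, 1]
Peg 3: []

Answer: Peg 0: [4]
Peg 1: [3]
Peg 2: [2, 1]
Peg 3: []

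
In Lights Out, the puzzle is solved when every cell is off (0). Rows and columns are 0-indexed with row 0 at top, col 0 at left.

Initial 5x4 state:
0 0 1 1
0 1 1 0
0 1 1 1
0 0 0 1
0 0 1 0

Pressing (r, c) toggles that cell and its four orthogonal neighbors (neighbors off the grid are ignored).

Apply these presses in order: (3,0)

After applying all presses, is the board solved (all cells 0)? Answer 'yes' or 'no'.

After press 1 at (3,0):
0 0 1 1
0 1 1 0
1 1 1 1
1 1 0 1
1 0 1 0

Lights still on: 13

Answer: no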